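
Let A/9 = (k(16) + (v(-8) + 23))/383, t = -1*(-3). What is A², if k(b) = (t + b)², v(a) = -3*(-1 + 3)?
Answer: 11573604/146689 ≈ 78.899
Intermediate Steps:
t = 3
v(a) = -6 (v(a) = -3*2 = -6)
k(b) = (3 + b)²
A = 3402/383 (A = 9*(((3 + 16)² + (-6 + 23))/383) = 9*((19² + 17)*(1/383)) = 9*((361 + 17)*(1/383)) = 9*(378*(1/383)) = 9*(378/383) = 3402/383 ≈ 8.8825)
A² = (3402/383)² = 11573604/146689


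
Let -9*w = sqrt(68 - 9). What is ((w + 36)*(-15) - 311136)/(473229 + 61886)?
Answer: -311676/535115 + sqrt(59)/321069 ≈ -0.58242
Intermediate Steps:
w = -sqrt(59)/9 (w = -sqrt(68 - 9)/9 = -sqrt(59)/9 ≈ -0.85346)
((w + 36)*(-15) - 311136)/(473229 + 61886) = ((-sqrt(59)/9 + 36)*(-15) - 311136)/(473229 + 61886) = ((36 - sqrt(59)/9)*(-15) - 311136)/535115 = ((-540 + 5*sqrt(59)/3) - 311136)*(1/535115) = (-311676 + 5*sqrt(59)/3)*(1/535115) = -311676/535115 + sqrt(59)/321069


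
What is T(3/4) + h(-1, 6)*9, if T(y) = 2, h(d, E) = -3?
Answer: -25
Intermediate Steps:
T(3/4) + h(-1, 6)*9 = 2 - 3*9 = 2 - 27 = -25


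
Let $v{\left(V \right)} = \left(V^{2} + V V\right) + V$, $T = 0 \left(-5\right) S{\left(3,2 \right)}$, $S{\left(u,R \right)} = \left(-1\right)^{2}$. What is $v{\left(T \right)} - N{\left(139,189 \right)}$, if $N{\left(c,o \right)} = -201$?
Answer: $201$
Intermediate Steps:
$S{\left(u,R \right)} = 1$
$T = 0$ ($T = 0 \left(-5\right) 1 = 0 \cdot 1 = 0$)
$v{\left(V \right)} = V + 2 V^{2}$ ($v{\left(V \right)} = \left(V^{2} + V^{2}\right) + V = 2 V^{2} + V = V + 2 V^{2}$)
$v{\left(T \right)} - N{\left(139,189 \right)} = 0 \left(1 + 2 \cdot 0\right) - -201 = 0 \left(1 + 0\right) + 201 = 0 \cdot 1 + 201 = 0 + 201 = 201$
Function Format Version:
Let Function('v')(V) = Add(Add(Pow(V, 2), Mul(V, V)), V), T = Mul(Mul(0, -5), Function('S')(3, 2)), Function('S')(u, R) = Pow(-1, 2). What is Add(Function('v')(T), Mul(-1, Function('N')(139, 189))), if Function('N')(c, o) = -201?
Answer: 201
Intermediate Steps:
Function('S')(u, R) = 1
T = 0 (T = Mul(Mul(0, -5), 1) = Mul(0, 1) = 0)
Function('v')(V) = Add(V, Mul(2, Pow(V, 2))) (Function('v')(V) = Add(Add(Pow(V, 2), Pow(V, 2)), V) = Add(Mul(2, Pow(V, 2)), V) = Add(V, Mul(2, Pow(V, 2))))
Add(Function('v')(T), Mul(-1, Function('N')(139, 189))) = Add(Mul(0, Add(1, Mul(2, 0))), Mul(-1, -201)) = Add(Mul(0, Add(1, 0)), 201) = Add(Mul(0, 1), 201) = Add(0, 201) = 201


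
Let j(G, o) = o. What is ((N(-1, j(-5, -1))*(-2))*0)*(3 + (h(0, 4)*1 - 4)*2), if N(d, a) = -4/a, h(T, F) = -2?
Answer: 0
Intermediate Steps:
((N(-1, j(-5, -1))*(-2))*0)*(3 + (h(0, 4)*1 - 4)*2) = ((-4/(-1)*(-2))*0)*(3 + (-2*1 - 4)*2) = ((-4*(-1)*(-2))*0)*(3 + (-2 - 4)*2) = ((4*(-2))*0)*(3 - 6*2) = (-8*0)*(3 - 12) = 0*(-9) = 0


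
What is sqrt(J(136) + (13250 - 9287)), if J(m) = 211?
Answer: sqrt(4174) ≈ 64.606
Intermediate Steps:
sqrt(J(136) + (13250 - 9287)) = sqrt(211 + (13250 - 9287)) = sqrt(211 + 3963) = sqrt(4174)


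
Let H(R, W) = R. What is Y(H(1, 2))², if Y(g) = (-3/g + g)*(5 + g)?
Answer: 144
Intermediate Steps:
Y(g) = (5 + g)*(g - 3/g) (Y(g) = (g - 3/g)*(5 + g) = (5 + g)*(g - 3/g))
Y(H(1, 2))² = (-3 + 1² - 15/1 + 5*1)² = (-3 + 1 - 15*1 + 5)² = (-3 + 1 - 15 + 5)² = (-12)² = 144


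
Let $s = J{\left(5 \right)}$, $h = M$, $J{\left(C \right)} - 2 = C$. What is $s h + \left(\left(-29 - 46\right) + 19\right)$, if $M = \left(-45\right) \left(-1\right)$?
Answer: $259$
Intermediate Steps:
$M = 45$
$J{\left(C \right)} = 2 + C$
$h = 45$
$s = 7$ ($s = 2 + 5 = 7$)
$s h + \left(\left(-29 - 46\right) + 19\right) = 7 \cdot 45 + \left(\left(-29 - 46\right) + 19\right) = 315 + \left(-75 + 19\right) = 315 - 56 = 259$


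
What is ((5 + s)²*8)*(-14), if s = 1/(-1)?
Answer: -1792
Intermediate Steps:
s = -1
((5 + s)²*8)*(-14) = ((5 - 1)²*8)*(-14) = (4²*8)*(-14) = (16*8)*(-14) = 128*(-14) = -1792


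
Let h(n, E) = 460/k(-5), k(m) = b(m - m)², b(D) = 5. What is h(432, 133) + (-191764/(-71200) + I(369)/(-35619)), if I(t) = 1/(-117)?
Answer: 1564704824803/74180129400 ≈ 21.093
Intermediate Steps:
k(m) = 25 (k(m) = 5² = 25)
I(t) = -1/117
h(n, E) = 92/5 (h(n, E) = 460/25 = 460*(1/25) = 92/5)
h(432, 133) + (-191764/(-71200) + I(369)/(-35619)) = 92/5 + (-191764/(-71200) - 1/117/(-35619)) = 92/5 + (-191764*(-1/71200) - 1/117*(-1/35619)) = 92/5 + (47941/17800 + 1/4167423) = 92/5 + 199790443843/74180129400 = 1564704824803/74180129400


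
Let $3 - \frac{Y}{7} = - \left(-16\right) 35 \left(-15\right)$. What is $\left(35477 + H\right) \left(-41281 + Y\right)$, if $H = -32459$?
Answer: $52935720$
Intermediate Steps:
$Y = 58821$ ($Y = 21 - 7 \left(- \left(-16\right) 35 \left(-15\right)\right) = 21 - 7 \left(- \left(-560\right) \left(-15\right)\right) = 21 - 7 \left(\left(-1\right) 8400\right) = 21 - -58800 = 21 + 58800 = 58821$)
$\left(35477 + H\right) \left(-41281 + Y\right) = \left(35477 - 32459\right) \left(-41281 + 58821\right) = 3018 \cdot 17540 = 52935720$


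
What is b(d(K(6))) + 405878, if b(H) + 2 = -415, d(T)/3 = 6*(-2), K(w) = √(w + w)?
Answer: 405461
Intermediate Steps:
K(w) = √2*√w (K(w) = √(2*w) = √2*√w)
d(T) = -36 (d(T) = 3*(6*(-2)) = 3*(-12) = -36)
b(H) = -417 (b(H) = -2 - 415 = -417)
b(d(K(6))) + 405878 = -417 + 405878 = 405461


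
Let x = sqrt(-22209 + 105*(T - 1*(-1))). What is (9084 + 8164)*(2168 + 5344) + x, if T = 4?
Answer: 129566976 + 2*I*sqrt(5421) ≈ 1.2957e+8 + 147.25*I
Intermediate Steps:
x = 2*I*sqrt(5421) (x = sqrt(-22209 + 105*(4 - 1*(-1))) = sqrt(-22209 + 105*(4 + 1)) = sqrt(-22209 + 105*5) = sqrt(-22209 + 525) = sqrt(-21684) = 2*I*sqrt(5421) ≈ 147.25*I)
(9084 + 8164)*(2168 + 5344) + x = (9084 + 8164)*(2168 + 5344) + 2*I*sqrt(5421) = 17248*7512 + 2*I*sqrt(5421) = 129566976 + 2*I*sqrt(5421)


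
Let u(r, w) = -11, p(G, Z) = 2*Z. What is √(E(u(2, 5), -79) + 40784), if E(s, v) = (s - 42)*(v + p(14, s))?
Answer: 13*√273 ≈ 214.80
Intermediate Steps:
E(s, v) = (-42 + s)*(v + 2*s) (E(s, v) = (s - 42)*(v + 2*s) = (-42 + s)*(v + 2*s))
√(E(u(2, 5), -79) + 40784) = √((-84*(-11) - 42*(-79) + 2*(-11)² - 11*(-79)) + 40784) = √((924 + 3318 + 2*121 + 869) + 40784) = √((924 + 3318 + 242 + 869) + 40784) = √(5353 + 40784) = √46137 = 13*√273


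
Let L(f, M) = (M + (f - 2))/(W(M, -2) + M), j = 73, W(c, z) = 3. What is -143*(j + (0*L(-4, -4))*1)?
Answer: -10439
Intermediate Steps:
L(f, M) = (-2 + M + f)/(3 + M) (L(f, M) = (M + (f - 2))/(3 + M) = (M + (-2 + f))/(3 + M) = (-2 + M + f)/(3 + M))
-143*(j + (0*L(-4, -4))*1) = -143*(73 + (0*((-2 - 4 - 4)/(3 - 4)))*1) = -143*(73 + (0*(-10/(-1)))*1) = -143*(73 + (0*(-1*(-10)))*1) = -143*(73 + (0*10)*1) = -143*(73 + 0*1) = -143*(73 + 0) = -143*73 = -10439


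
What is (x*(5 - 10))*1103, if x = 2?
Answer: -11030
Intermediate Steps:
(x*(5 - 10))*1103 = (2*(5 - 10))*1103 = (2*(-5))*1103 = -10*1103 = -11030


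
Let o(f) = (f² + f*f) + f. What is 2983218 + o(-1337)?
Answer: 6557019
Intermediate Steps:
o(f) = f + 2*f² (o(f) = (f² + f²) + f = 2*f² + f = f + 2*f²)
2983218 + o(-1337) = 2983218 - 1337*(1 + 2*(-1337)) = 2983218 - 1337*(1 - 2674) = 2983218 - 1337*(-2673) = 2983218 + 3573801 = 6557019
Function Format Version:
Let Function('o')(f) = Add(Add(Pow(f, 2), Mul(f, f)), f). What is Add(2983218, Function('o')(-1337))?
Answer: 6557019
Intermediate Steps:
Function('o')(f) = Add(f, Mul(2, Pow(f, 2))) (Function('o')(f) = Add(Add(Pow(f, 2), Pow(f, 2)), f) = Add(Mul(2, Pow(f, 2)), f) = Add(f, Mul(2, Pow(f, 2))))
Add(2983218, Function('o')(-1337)) = Add(2983218, Mul(-1337, Add(1, Mul(2, -1337)))) = Add(2983218, Mul(-1337, Add(1, -2674))) = Add(2983218, Mul(-1337, -2673)) = Add(2983218, 3573801) = 6557019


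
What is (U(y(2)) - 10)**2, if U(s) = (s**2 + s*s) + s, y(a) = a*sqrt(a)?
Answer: 44 + 24*sqrt(2) ≈ 77.941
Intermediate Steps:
y(a) = a**(3/2)
U(s) = s + 2*s**2 (U(s) = (s**2 + s**2) + s = 2*s**2 + s = s + 2*s**2)
(U(y(2)) - 10)**2 = (2**(3/2)*(1 + 2*2**(3/2)) - 10)**2 = ((2*sqrt(2))*(1 + 2*(2*sqrt(2))) - 10)**2 = ((2*sqrt(2))*(1 + 4*sqrt(2)) - 10)**2 = (2*sqrt(2)*(1 + 4*sqrt(2)) - 10)**2 = (-10 + 2*sqrt(2)*(1 + 4*sqrt(2)))**2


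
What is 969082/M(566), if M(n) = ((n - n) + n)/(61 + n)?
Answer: 303807207/283 ≈ 1.0735e+6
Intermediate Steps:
M(n) = n/(61 + n) (M(n) = (0 + n)/(61 + n) = n/(61 + n))
969082/M(566) = 969082/((566/(61 + 566))) = 969082/((566/627)) = 969082/((566*(1/627))) = 969082/(566/627) = 969082*(627/566) = 303807207/283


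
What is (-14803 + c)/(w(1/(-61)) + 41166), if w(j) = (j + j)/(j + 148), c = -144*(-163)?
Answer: 78255063/371605480 ≈ 0.21059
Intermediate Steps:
c = 23472
w(j) = 2*j/(148 + j) (w(j) = (2*j)/(148 + j) = 2*j/(148 + j))
(-14803 + c)/(w(1/(-61)) + 41166) = (-14803 + 23472)/(2/(-61*(148 + 1/(-61))) + 41166) = 8669/(2*(-1/61)/(148 - 1/61) + 41166) = 8669/(2*(-1/61)/(9027/61) + 41166) = 8669/(2*(-1/61)*(61/9027) + 41166) = 8669/(-2/9027 + 41166) = 8669/(371605480/9027) = 8669*(9027/371605480) = 78255063/371605480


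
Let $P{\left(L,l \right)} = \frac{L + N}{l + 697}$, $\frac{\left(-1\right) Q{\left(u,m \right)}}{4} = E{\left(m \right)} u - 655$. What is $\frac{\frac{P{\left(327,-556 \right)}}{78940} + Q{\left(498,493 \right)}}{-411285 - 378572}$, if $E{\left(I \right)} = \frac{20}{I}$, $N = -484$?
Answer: $- \frac{13933432505399}{4334226721860540} \approx -0.0032147$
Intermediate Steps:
$Q{\left(u,m \right)} = 2620 - \frac{80 u}{m}$ ($Q{\left(u,m \right)} = - 4 \left(\frac{20}{m} u - 655\right) = - 4 \left(\frac{20 u}{m} - 655\right) = - 4 \left(-655 + \frac{20 u}{m}\right) = 2620 - \frac{80 u}{m}$)
$P{\left(L,l \right)} = \frac{-484 + L}{697 + l}$ ($P{\left(L,l \right)} = \frac{L - 484}{l + 697} = \frac{-484 + L}{697 + l}$)
$\frac{\frac{P{\left(327,-556 \right)}}{78940} + Q{\left(498,493 \right)}}{-411285 - 378572} = \frac{\frac{\frac{1}{697 - 556} \left(-484 + 327\right)}{78940} + \left(2620 - \frac{39840}{493}\right)}{-411285 - 378572} = \frac{\frac{1}{141} \left(-157\right) \frac{1}{78940} + \left(2620 - 39840 \cdot \frac{1}{493}\right)}{-789857} = \left(\frac{1}{141} \left(-157\right) \frac{1}{78940} + \left(2620 - \frac{39840}{493}\right)\right) \left(- \frac{1}{789857}\right) = \left(\left(- \frac{157}{141}\right) \frac{1}{78940} + \frac{1251820}{493}\right) \left(- \frac{1}{789857}\right) = \left(- \frac{157}{11130540} + \frac{1251820}{493}\right) \left(- \frac{1}{789857}\right) = \frac{13933432505399}{5487356220} \left(- \frac{1}{789857}\right) = - \frac{13933432505399}{4334226721860540}$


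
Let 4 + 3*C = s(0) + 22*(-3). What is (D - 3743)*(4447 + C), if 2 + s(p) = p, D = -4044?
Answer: -34441901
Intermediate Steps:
s(p) = -2 + p
C = -24 (C = -4/3 + ((-2 + 0) + 22*(-3))/3 = -4/3 + (-2 - 66)/3 = -4/3 + (⅓)*(-68) = -4/3 - 68/3 = -24)
(D - 3743)*(4447 + C) = (-4044 - 3743)*(4447 - 24) = -7787*4423 = -34441901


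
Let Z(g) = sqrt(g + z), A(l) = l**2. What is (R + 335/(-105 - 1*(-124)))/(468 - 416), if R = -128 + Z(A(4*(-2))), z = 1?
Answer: -2097/988 + sqrt(65)/52 ≈ -1.9674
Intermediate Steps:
Z(g) = sqrt(1 + g) (Z(g) = sqrt(g + 1) = sqrt(1 + g))
R = -128 + sqrt(65) (R = -128 + sqrt(1 + (4*(-2))**2) = -128 + sqrt(1 + (-8)**2) = -128 + sqrt(1 + 64) = -128 + sqrt(65) ≈ -119.94)
(R + 335/(-105 - 1*(-124)))/(468 - 416) = ((-128 + sqrt(65)) + 335/(-105 - 1*(-124)))/(468 - 416) = ((-128 + sqrt(65)) + 335/(-105 + 124))/52 = ((-128 + sqrt(65)) + 335/19)*(1/52) = (-2097/19 + sqrt(65))*(1/52) = -2097/988 + sqrt(65)/52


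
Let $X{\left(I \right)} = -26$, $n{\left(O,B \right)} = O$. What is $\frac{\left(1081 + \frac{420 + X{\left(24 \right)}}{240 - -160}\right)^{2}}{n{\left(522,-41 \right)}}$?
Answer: $\frac{46827661609}{20880000} \approx 2242.7$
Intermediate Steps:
$\frac{\left(1081 + \frac{420 + X{\left(24 \right)}}{240 - -160}\right)^{2}}{n{\left(522,-41 \right)}} = \frac{\left(1081 + \frac{420 - 26}{240 - -160}\right)^{2}}{522} = \left(1081 + \frac{394}{240 + \left(-153 + 313\right)}\right)^{2} \cdot \frac{1}{522} = \left(1081 + \frac{394}{240 + 160}\right)^{2} \cdot \frac{1}{522} = \left(1081 + \frac{394}{400}\right)^{2} \cdot \frac{1}{522} = \left(1081 + 394 \cdot \frac{1}{400}\right)^{2} \cdot \frac{1}{522} = \left(1081 + \frac{197}{200}\right)^{2} \cdot \frac{1}{522} = \left(\frac{216397}{200}\right)^{2} \cdot \frac{1}{522} = \frac{46827661609}{40000} \cdot \frac{1}{522} = \frac{46827661609}{20880000}$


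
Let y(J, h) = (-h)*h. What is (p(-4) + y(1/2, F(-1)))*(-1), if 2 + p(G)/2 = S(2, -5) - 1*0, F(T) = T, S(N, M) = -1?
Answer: 7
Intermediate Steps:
y(J, h) = -h²
p(G) = -6 (p(G) = -4 + 2*(-1 - 1*0) = -4 + 2*(-1 + 0) = -4 + 2*(-1) = -4 - 2 = -6)
(p(-4) + y(1/2, F(-1)))*(-1) = (-6 - 1*(-1)²)*(-1) = (-6 - 1*1)*(-1) = (-6 - 1)*(-1) = -7*(-1) = 7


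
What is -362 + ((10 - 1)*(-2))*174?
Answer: -3494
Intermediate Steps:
-362 + ((10 - 1)*(-2))*174 = -362 + (9*(-2))*174 = -362 - 18*174 = -362 - 3132 = -3494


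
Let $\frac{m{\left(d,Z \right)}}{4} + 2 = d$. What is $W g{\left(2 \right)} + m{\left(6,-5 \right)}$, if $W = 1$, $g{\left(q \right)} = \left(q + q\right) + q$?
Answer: $22$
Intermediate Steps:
$m{\left(d,Z \right)} = -8 + 4 d$
$g{\left(q \right)} = 3 q$ ($g{\left(q \right)} = 2 q + q = 3 q$)
$W g{\left(2 \right)} + m{\left(6,-5 \right)} = 1 \cdot 3 \cdot 2 + \left(-8 + 4 \cdot 6\right) = 1 \cdot 6 + \left(-8 + 24\right) = 6 + 16 = 22$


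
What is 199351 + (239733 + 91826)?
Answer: 530910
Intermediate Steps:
199351 + (239733 + 91826) = 199351 + 331559 = 530910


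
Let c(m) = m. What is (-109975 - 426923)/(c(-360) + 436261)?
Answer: -536898/435901 ≈ -1.2317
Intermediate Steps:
(-109975 - 426923)/(c(-360) + 436261) = (-109975 - 426923)/(-360 + 436261) = -536898/435901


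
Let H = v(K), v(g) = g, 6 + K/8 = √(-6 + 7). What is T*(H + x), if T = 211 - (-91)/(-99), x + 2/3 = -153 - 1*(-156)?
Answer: -2350174/297 ≈ -7913.0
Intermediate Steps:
K = -40 (K = -48 + 8*√(-6 + 7) = -48 + 8*√1 = -48 + 8*1 = -48 + 8 = -40)
x = 7/3 (x = -⅔ + (-153 - 1*(-156)) = -⅔ + (-153 + 156) = -⅔ + 3 = 7/3 ≈ 2.3333)
H = -40
T = 20798/99 (T = 211 - (-91)*(-1)/99 = 211 - 1*91/99 = 211 - 91/99 = 20798/99 ≈ 210.08)
T*(H + x) = 20798*(-40 + 7/3)/99 = (20798/99)*(-113/3) = -2350174/297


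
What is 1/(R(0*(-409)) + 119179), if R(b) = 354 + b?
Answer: 1/119533 ≈ 8.3659e-6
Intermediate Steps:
1/(R(0*(-409)) + 119179) = 1/((354 + 0*(-409)) + 119179) = 1/((354 + 0) + 119179) = 1/(354 + 119179) = 1/119533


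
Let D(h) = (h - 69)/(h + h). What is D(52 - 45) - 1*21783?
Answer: -152512/7 ≈ -21787.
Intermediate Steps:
D(h) = (-69 + h)/(2*h) (D(h) = (-69 + h)/((2*h)) = (-69 + h)*(1/(2*h)) = (-69 + h)/(2*h))
D(52 - 45) - 1*21783 = (-69 + (52 - 45))/(2*(52 - 45)) - 1*21783 = (½)*(-69 + 7)/7 - 21783 = (½)*(⅐)*(-62) - 21783 = -31/7 - 21783 = -152512/7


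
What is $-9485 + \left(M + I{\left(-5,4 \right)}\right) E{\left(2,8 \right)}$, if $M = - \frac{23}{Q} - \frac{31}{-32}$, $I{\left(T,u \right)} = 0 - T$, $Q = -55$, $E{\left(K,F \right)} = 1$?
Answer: $- \frac{16682359}{1760} \approx -9478.6$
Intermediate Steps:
$I{\left(T,u \right)} = - T$
$M = \frac{2441}{1760}$ ($M = - \frac{23}{-55} - \frac{31}{-32} = \left(-23\right) \left(- \frac{1}{55}\right) - - \frac{31}{32} = \frac{23}{55} + \frac{31}{32} = \frac{2441}{1760} \approx 1.3869$)
$-9485 + \left(M + I{\left(-5,4 \right)}\right) E{\left(2,8 \right)} = -9485 + \left(\frac{2441}{1760} - -5\right) 1 = -9485 + \left(\frac{2441}{1760} + 5\right) 1 = -9485 + \frac{11241}{1760} \cdot 1 = -9485 + \frac{11241}{1760} = - \frac{16682359}{1760}$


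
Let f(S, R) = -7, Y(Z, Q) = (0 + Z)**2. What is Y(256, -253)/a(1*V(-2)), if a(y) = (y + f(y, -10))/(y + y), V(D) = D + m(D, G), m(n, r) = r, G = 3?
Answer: -65536/3 ≈ -21845.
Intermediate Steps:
Y(Z, Q) = Z**2
V(D) = 3 + D (V(D) = D + 3 = 3 + D)
a(y) = (-7 + y)/(2*y) (a(y) = (y - 7)/(y + y) = (-7 + y)/((2*y)) = (-7 + y)*(1/(2*y)) = (-7 + y)/(2*y))
Y(256, -253)/a(1*V(-2)) = 256**2/(((-7 + 1*(3 - 2))/(2*((1*(3 - 2)))))) = 65536/(((-7 + 1*1)/(2*((1*1))))) = 65536/(((1/2)*(-7 + 1)/1)) = 65536/(((1/2)*1*(-6))) = 65536/(-3) = 65536*(-1/3) = -65536/3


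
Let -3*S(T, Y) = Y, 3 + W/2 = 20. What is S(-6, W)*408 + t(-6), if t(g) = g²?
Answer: -4588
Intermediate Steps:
W = 34 (W = -6 + 2*20 = -6 + 40 = 34)
S(T, Y) = -Y/3
S(-6, W)*408 + t(-6) = -⅓*34*408 + (-6)² = -34/3*408 + 36 = -4624 + 36 = -4588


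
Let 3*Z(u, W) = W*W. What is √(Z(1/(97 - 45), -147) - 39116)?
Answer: I*√31913 ≈ 178.64*I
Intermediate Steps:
Z(u, W) = W²/3 (Z(u, W) = (W*W)/3 = W²/3)
√(Z(1/(97 - 45), -147) - 39116) = √((⅓)*(-147)² - 39116) = √((⅓)*21609 - 39116) = √(7203 - 39116) = √(-31913) = I*√31913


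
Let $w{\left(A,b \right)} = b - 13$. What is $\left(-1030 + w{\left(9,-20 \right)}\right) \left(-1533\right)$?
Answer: $1629579$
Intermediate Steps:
$w{\left(A,b \right)} = -13 + b$
$\left(-1030 + w{\left(9,-20 \right)}\right) \left(-1533\right) = \left(-1030 - 33\right) \left(-1533\right) = \left(-1063\right) \left(-1533\right) = 1629579$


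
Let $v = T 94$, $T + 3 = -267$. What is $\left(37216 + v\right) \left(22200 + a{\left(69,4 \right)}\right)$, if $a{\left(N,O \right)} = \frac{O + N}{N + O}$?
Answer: $262771036$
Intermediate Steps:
$T = -270$ ($T = -3 - 267 = -270$)
$v = -25380$ ($v = \left(-270\right) 94 = -25380$)
$a{\left(N,O \right)} = 1$ ($a{\left(N,O \right)} = \frac{N + O}{N + O} = 1$)
$\left(37216 + v\right) \left(22200 + a{\left(69,4 \right)}\right) = \left(37216 - 25380\right) \left(22200 + 1\right) = 11836 \cdot 22201 = 262771036$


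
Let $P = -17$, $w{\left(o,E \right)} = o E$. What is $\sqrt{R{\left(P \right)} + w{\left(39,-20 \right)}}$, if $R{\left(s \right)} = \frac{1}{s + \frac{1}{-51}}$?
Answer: $\frac{i \sqrt{146928747}}{434} \approx 27.93 i$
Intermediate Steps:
$w{\left(o,E \right)} = E o$
$R{\left(s \right)} = \frac{1}{- \frac{1}{51} + s}$ ($R{\left(s \right)} = \frac{1}{s - \frac{1}{51}} = \frac{1}{- \frac{1}{51} + s}$)
$\sqrt{R{\left(P \right)} + w{\left(39,-20 \right)}} = \sqrt{\frac{51}{-1 + 51 \left(-17\right)} - 780} = \sqrt{\frac{51}{-1 - 867} - 780} = \sqrt{\frac{51}{-868} - 780} = \sqrt{51 \left(- \frac{1}{868}\right) - 780} = \sqrt{- \frac{51}{868} - 780} = \sqrt{- \frac{677091}{868}} = \frac{i \sqrt{146928747}}{434}$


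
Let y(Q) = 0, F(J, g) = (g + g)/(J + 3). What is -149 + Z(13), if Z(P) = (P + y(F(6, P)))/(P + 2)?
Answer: -2222/15 ≈ -148.13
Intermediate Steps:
F(J, g) = 2*g/(3 + J) (F(J, g) = (2*g)/(3 + J) = 2*g/(3 + J))
Z(P) = P/(2 + P) (Z(P) = (P + 0)/(P + 2) = P/(2 + P))
-149 + Z(13) = -149 + 13/(2 + 13) = -149 + 13/15 = -2222/15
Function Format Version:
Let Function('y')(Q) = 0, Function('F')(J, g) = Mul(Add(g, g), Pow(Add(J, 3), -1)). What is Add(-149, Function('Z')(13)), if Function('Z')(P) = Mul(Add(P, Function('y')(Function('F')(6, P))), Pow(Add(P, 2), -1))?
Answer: Rational(-2222, 15) ≈ -148.13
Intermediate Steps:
Function('F')(J, g) = Mul(2, g, Pow(Add(3, J), -1)) (Function('F')(J, g) = Mul(Mul(2, g), Pow(Add(3, J), -1)) = Mul(2, g, Pow(Add(3, J), -1)))
Function('Z')(P) = Mul(P, Pow(Add(2, P), -1)) (Function('Z')(P) = Mul(Add(P, 0), Pow(Add(P, 2), -1)) = Mul(P, Pow(Add(2, P), -1)))
Add(-149, Function('Z')(13)) = Add(-149, Mul(13, Pow(Add(2, 13), -1))) = Add(-149, Mul(13, Pow(15, -1))) = Add(-149, Mul(13, Rational(1, 15))) = Add(-149, Rational(13, 15)) = Rational(-2222, 15)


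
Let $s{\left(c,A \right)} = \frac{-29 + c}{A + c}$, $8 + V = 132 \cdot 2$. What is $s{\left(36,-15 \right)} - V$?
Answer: $- \frac{767}{3} \approx -255.67$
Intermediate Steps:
$V = 256$ ($V = -8 + 132 \cdot 2 = -8 + 264 = 256$)
$s{\left(c,A \right)} = \frac{-29 + c}{A + c}$
$s{\left(36,-15 \right)} - V = \frac{-29 + 36}{-15 + 36} - 256 = \frac{1}{21} \cdot 7 - 256 = \frac{1}{3} - 256 = - \frac{767}{3}$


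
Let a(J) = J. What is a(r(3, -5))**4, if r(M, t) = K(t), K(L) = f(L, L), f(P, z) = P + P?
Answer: 10000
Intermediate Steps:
f(P, z) = 2*P
K(L) = 2*L
r(M, t) = 2*t
a(r(3, -5))**4 = (2*(-5))**4 = (-10)**4 = 10000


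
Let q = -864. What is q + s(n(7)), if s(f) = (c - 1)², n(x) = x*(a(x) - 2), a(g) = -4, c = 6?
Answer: -839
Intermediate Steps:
n(x) = -6*x (n(x) = x*(-4 - 2) = x*(-6) = -6*x)
s(f) = 25 (s(f) = (6 - 1)² = 5² = 25)
q + s(n(7)) = -864 + 25 = -839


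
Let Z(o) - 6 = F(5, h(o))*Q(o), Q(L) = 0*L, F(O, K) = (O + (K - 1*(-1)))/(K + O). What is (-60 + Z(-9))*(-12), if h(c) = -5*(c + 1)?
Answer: 648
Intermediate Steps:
h(c) = -5 - 5*c (h(c) = -5*(1 + c) = -5 - 5*c)
F(O, K) = (1 + K + O)/(K + O) (F(O, K) = (O + (K + 1))/(K + O) = (O + (1 + K))/(K + O) = (1 + K + O)/(K + O))
Q(L) = 0
Z(o) = 6 (Z(o) = 6 + ((1 + (-5 - 5*o) + 5)/((-5 - 5*o) + 5))*0 = 6 + ((1 - 5*o)/((-5*o)))*0 = 6 + ((-1/(5*o))*(1 - 5*o))*0 = 6 - (1 - 5*o)/(5*o)*0 = 6 + 0 = 6)
(-60 + Z(-9))*(-12) = (-60 + 6)*(-12) = -54*(-12) = 648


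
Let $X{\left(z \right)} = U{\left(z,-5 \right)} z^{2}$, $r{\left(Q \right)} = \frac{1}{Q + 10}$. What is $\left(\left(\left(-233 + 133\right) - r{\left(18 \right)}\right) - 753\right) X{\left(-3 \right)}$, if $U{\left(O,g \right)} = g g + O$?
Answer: $- \frac{2364615}{14} \approx -1.689 \cdot 10^{5}$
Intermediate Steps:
$r{\left(Q \right)} = \frac{1}{10 + Q}$
$U{\left(O,g \right)} = O + g^{2}$ ($U{\left(O,g \right)} = g^{2} + O = O + g^{2}$)
$X{\left(z \right)} = z^{2} \left(25 + z\right)$ ($X{\left(z \right)} = \left(z + \left(-5\right)^{2}\right) z^{2} = \left(z + 25\right) z^{2} = \left(25 + z\right) z^{2} = z^{2} \left(25 + z\right)$)
$\left(\left(\left(-233 + 133\right) - r{\left(18 \right)}\right) - 753\right) X{\left(-3 \right)} = \left(\left(\left(-233 + 133\right) - \frac{1}{10 + 18}\right) - 753\right) \left(-3\right)^{2} \left(25 - 3\right) = \left(\left(-100 - \frac{1}{28}\right) - 753\right) 9 \cdot 22 = \left(\left(-100 - \frac{1}{28}\right) - 753\right) 198 = \left(- \frac{2801}{28} - 753\right) 198 = \left(- \frac{23885}{28}\right) 198 = - \frac{2364615}{14}$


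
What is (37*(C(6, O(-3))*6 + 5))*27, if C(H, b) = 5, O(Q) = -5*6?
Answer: 34965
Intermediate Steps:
O(Q) = -30
(37*(C(6, O(-3))*6 + 5))*27 = (37*(5*6 + 5))*27 = (37*(30 + 5))*27 = (37*35)*27 = 1295*27 = 34965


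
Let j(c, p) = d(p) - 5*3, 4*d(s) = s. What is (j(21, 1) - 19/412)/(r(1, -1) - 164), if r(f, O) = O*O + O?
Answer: 381/4223 ≈ 0.090220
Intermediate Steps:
d(s) = s/4
r(f, O) = O + O² (r(f, O) = O² + O = O + O²)
j(c, p) = -15 + p/4 (j(c, p) = p/4 - 5*3 = p/4 - 15 = -15 + p/4)
(j(21, 1) - 19/412)/(r(1, -1) - 164) = ((-15 + (¼)*1) - 19/412)/(-(1 - 1) - 164) = ((-15 + ¼) - 19*1/412)/(-1*0 - 164) = (-59/4 - 19/412)/(0 - 164) = -1524/103/(-164) = -1524/103*(-1/164) = 381/4223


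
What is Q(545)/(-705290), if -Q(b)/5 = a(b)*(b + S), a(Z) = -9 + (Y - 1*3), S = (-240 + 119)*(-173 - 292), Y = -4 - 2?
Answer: -511290/70529 ≈ -7.2494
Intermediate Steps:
Y = -6
S = 56265 (S = -121*(-465) = 56265)
a(Z) = -18 (a(Z) = -9 + (-6 - 1*3) = -9 + (-6 - 3) = -9 - 9 = -18)
Q(b) = 5063850 + 90*b (Q(b) = -(-90)*(b + 56265) = -(-90)*(56265 + b) = -5*(-1012770 - 18*b) = 5063850 + 90*b)
Q(545)/(-705290) = (5063850 + 90*545)/(-705290) = (5063850 + 49050)*(-1/705290) = 5112900*(-1/705290) = -511290/70529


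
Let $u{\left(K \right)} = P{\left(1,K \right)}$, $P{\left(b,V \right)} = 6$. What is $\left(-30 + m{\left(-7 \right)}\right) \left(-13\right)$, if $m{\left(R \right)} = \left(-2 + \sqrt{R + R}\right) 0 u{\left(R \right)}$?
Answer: $390$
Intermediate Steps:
$u{\left(K \right)} = 6$
$m{\left(R \right)} = 0$ ($m{\left(R \right)} = \left(-2 + \sqrt{R + R}\right) 0 \cdot 6 = \left(-2 + \sqrt{2 R}\right) 0 \cdot 6 = \left(-2 + \sqrt{2} \sqrt{R}\right) 0 \cdot 6 = 0 \cdot 6 = 0$)
$\left(-30 + m{\left(-7 \right)}\right) \left(-13\right) = \left(-30 + 0\right) \left(-13\right) = \left(-30\right) \left(-13\right) = 390$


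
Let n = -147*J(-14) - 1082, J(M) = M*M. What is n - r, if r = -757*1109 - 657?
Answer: 810276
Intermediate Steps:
J(M) = M²
n = -29894 (n = -147*(-14)² - 1082 = -147*196 - 1082 = -28812 - 1082 = -29894)
r = -840170 (r = -839513 - 657 = -840170)
n - r = -29894 - 1*(-840170) = -29894 + 840170 = 810276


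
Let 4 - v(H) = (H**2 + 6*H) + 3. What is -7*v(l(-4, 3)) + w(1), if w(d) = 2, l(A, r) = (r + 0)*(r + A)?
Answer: -68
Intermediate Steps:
l(A, r) = r*(A + r)
v(H) = 1 - H**2 - 6*H (v(H) = 4 - ((H**2 + 6*H) + 3) = 4 - (3 + H**2 + 6*H) = 4 + (-3 - H**2 - 6*H) = 1 - H**2 - 6*H)
-7*v(l(-4, 3)) + w(1) = -7*(1 - (3*(-4 + 3))**2 - 18*(-4 + 3)) + 2 = -7*(1 - (3*(-1))**2 - 18*(-1)) + 2 = -7*(1 - 1*(-3)**2 - 6*(-3)) + 2 = -7*(1 - 1*9 + 18) + 2 = -7*(1 - 9 + 18) + 2 = -7*10 + 2 = -70 + 2 = -68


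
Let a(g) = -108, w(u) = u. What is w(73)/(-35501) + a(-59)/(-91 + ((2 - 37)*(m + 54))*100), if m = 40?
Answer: -6729845/3894353197 ≈ -0.0017281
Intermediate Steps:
w(73)/(-35501) + a(-59)/(-91 + ((2 - 37)*(m + 54))*100) = 73/(-35501) - 108/(-91 + ((2 - 37)*(40 + 54))*100) = 73*(-1/35501) - 108/(-91 - 35*94*100) = -73/35501 - 108/(-91 - 3290*100) = -73/35501 - 108/(-91 - 329000) = -73/35501 - 108/(-329091) = -73/35501 - 108*(-1/329091) = -73/35501 + 36/109697 = -6729845/3894353197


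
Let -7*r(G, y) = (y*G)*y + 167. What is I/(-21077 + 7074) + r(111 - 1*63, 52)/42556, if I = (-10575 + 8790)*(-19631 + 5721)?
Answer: -7398284546077/4171381676 ≈ -1773.6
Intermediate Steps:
r(G, y) = -167/7 - G*y²/7 (r(G, y) = -((y*G)*y + 167)/7 = -((G*y)*y + 167)/7 = -(G*y² + 167)/7 = -(167 + G*y²)/7 = -167/7 - G*y²/7)
I = 24829350 (I = -1785*(-13910) = 24829350)
I/(-21077 + 7074) + r(111 - 1*63, 52)/42556 = 24829350/(-21077 + 7074) + (-167/7 - ⅐*(111 - 1*63)*52²)/42556 = 24829350/(-14003) + (-167/7 - ⅐*(111 - 63)*2704)*(1/42556) = 24829350*(-1/14003) + (-167/7 - ⅐*48*2704)*(1/42556) = -24829350/14003 + (-167/7 - 129792/7)*(1/42556) = -24829350/14003 - 129959/7*1/42556 = -24829350/14003 - 129959/297892 = -7398284546077/4171381676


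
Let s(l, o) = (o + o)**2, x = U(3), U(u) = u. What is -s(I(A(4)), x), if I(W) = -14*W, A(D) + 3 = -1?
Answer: -36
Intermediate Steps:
A(D) = -4 (A(D) = -3 - 1 = -4)
x = 3
s(l, o) = 4*o**2 (s(l, o) = (2*o)**2 = 4*o**2)
-s(I(A(4)), x) = -4*3**2 = -4*9 = -1*36 = -36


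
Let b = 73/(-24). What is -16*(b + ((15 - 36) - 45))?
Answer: 3314/3 ≈ 1104.7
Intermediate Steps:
b = -73/24 (b = 73*(-1/24) = -73/24 ≈ -3.0417)
-16*(b + ((15 - 36) - 45)) = -16*(-73/24 + ((15 - 36) - 45)) = -16*(-73/24 + (-21 - 45)) = -16*(-73/24 - 66) = -16*(-1657/24) = 3314/3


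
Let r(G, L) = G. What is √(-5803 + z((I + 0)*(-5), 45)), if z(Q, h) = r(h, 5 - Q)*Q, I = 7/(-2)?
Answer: I*√20062/2 ≈ 70.82*I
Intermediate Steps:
I = -7/2 (I = 7*(-½) = -7/2 ≈ -3.5000)
z(Q, h) = Q*h (z(Q, h) = h*Q = Q*h)
√(-5803 + z((I + 0)*(-5), 45)) = √(-5803 + ((-7/2 + 0)*(-5))*45) = √(-5803 - 7/2*(-5)*45) = √(-5803 + (35/2)*45) = √(-5803 + 1575/2) = √(-10031/2) = I*√20062/2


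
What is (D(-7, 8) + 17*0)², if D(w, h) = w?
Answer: 49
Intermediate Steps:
(D(-7, 8) + 17*0)² = (-7 + 17*0)² = (-7 + 0)² = (-7)² = 49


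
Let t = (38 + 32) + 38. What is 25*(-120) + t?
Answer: -2892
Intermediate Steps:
t = 108 (t = 70 + 38 = 108)
25*(-120) + t = 25*(-120) + 108 = -3000 + 108 = -2892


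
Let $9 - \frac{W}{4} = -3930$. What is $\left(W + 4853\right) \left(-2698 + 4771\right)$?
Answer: $42722457$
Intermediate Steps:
$W = 15756$ ($W = 36 - -15720 = 36 + 15720 = 15756$)
$\left(W + 4853\right) \left(-2698 + 4771\right) = \left(15756 + 4853\right) \left(-2698 + 4771\right) = 20609 \cdot 2073 = 42722457$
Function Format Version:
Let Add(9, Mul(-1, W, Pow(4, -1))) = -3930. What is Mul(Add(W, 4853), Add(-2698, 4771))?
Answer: 42722457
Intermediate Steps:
W = 15756 (W = Add(36, Mul(-4, -3930)) = Add(36, 15720) = 15756)
Mul(Add(W, 4853), Add(-2698, 4771)) = Mul(Add(15756, 4853), Add(-2698, 4771)) = Mul(20609, 2073) = 42722457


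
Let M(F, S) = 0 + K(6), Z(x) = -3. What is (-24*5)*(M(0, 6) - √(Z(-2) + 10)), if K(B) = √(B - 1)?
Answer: -120*√5 + 120*√7 ≈ 49.162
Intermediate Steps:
K(B) = √(-1 + B)
M(F, S) = √5 (M(F, S) = 0 + √(-1 + 6) = 0 + √5 = √5)
(-24*5)*(M(0, 6) - √(Z(-2) + 10)) = (-24*5)*(√5 - √(-3 + 10)) = -120*(√5 - √7) = -120*√5 + 120*√7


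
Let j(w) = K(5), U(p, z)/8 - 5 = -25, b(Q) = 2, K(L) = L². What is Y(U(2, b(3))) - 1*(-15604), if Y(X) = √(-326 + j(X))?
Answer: 15604 + I*√301 ≈ 15604.0 + 17.349*I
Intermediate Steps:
U(p, z) = -160 (U(p, z) = 40 + 8*(-25) = 40 - 200 = -160)
j(w) = 25 (j(w) = 5² = 25)
Y(X) = I*√301 (Y(X) = √(-326 + 25) = √(-301) = I*√301)
Y(U(2, b(3))) - 1*(-15604) = I*√301 - 1*(-15604) = I*√301 + 15604 = 15604 + I*√301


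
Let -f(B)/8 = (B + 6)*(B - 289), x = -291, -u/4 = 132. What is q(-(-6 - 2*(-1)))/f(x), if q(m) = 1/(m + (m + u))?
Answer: 1/687648000 ≈ 1.4542e-9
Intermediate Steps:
u = -528 (u = -4*132 = -528)
f(B) = -8*(-289 + B)*(6 + B) (f(B) = -8*(B + 6)*(B - 289) = -8*(6 + B)*(-289 + B) = -8*(-289 + B)*(6 + B))
q(m) = 1/(-528 + 2*m) (q(m) = 1/(m + (m - 528)) = 1/(m + (-528 + m)) = 1/(-528 + 2*m))
q(-(-6 - 2*(-1)))/f(x) = (1/(2*(-264 - (-6 - 2*(-1)))))/(13872 - 8*(-291)² + 2264*(-291)) = (1/(2*(-264 - (-6 + 2))))/(13872 - 8*84681 - 658824) = (1/(2*(-264 - 1*(-4))))/(13872 - 677448 - 658824) = (1/(2*(-264 + 4)))/(-1322400) = ((½)/(-260))*(-1/1322400) = ((½)*(-1/260))*(-1/1322400) = -1/520*(-1/1322400) = 1/687648000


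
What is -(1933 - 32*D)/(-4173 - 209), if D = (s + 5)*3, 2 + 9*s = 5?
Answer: 203/626 ≈ 0.32428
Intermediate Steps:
s = ⅓ (s = -2/9 + (⅑)*5 = -2/9 + 5/9 = ⅓ ≈ 0.33333)
D = 16 (D = (⅓ + 5)*3 = (16/3)*3 = 16)
-(1933 - 32*D)/(-4173 - 209) = -(1933 - 32*16)/(-4173 - 209) = -(1933 - 512)/(-4382) = -1421*(-1)/4382 = -1*(-203/626) = 203/626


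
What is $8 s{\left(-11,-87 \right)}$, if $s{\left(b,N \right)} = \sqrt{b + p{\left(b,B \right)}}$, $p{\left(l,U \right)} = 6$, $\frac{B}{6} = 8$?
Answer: $8 i \sqrt{5} \approx 17.889 i$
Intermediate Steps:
$B = 48$ ($B = 6 \cdot 8 = 48$)
$s{\left(b,N \right)} = \sqrt{6 + b}$ ($s{\left(b,N \right)} = \sqrt{b + 6} = \sqrt{6 + b}$)
$8 s{\left(-11,-87 \right)} = 8 \sqrt{6 - 11} = 8 \sqrt{-5} = 8 i \sqrt{5}$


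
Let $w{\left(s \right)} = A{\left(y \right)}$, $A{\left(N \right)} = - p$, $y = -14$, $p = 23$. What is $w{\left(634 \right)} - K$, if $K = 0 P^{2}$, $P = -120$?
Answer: $-23$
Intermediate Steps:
$A{\left(N \right)} = -23$ ($A{\left(N \right)} = \left(-1\right) 23 = -23$)
$w{\left(s \right)} = -23$
$K = 0$ ($K = 0 \left(-120\right)^{2} = 0 \cdot 14400 = 0$)
$w{\left(634 \right)} - K = -23 - 0 = -23 + 0 = -23$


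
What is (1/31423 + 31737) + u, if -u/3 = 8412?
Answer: 204280924/31423 ≈ 6501.0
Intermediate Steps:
u = -25236 (u = -3*8412 = -25236)
(1/31423 + 31737) + u = (1/31423 + 31737) - 25236 = 997271752/31423 - 25236 = 204280924/31423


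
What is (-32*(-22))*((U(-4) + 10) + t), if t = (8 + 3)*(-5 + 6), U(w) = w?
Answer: 11968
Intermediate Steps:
t = 11 (t = 11*1 = 11)
(-32*(-22))*((U(-4) + 10) + t) = (-32*(-22))*((-4 + 10) + 11) = 704*(6 + 11) = 704*17 = 11968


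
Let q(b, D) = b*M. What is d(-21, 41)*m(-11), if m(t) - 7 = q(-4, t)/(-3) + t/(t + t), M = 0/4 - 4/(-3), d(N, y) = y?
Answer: 6847/18 ≈ 380.39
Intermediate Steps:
M = 4/3 (M = 0*(¼) - 4*(-⅓) = 0 + 4/3 = 4/3 ≈ 1.3333)
q(b, D) = 4*b/3 (q(b, D) = b*(4/3) = 4*b/3)
m(t) = 167/18 (m(t) = 7 + (((4/3)*(-4))/(-3) + t/(t + t)) = 7 + (-16/3*(-⅓) + t/((2*t))) = 7 + (16/9 + t*(1/(2*t))) = 7 + (16/9 + ½) = 7 + 41/18 = 167/18)
d(-21, 41)*m(-11) = 41*(167/18) = 6847/18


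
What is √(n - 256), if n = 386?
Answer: √130 ≈ 11.402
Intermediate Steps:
√(n - 256) = √(386 - 256) = √130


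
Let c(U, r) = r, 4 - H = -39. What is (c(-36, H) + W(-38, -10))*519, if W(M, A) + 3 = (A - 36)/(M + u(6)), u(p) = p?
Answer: 344097/16 ≈ 21506.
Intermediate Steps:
H = 43 (H = 4 - 1*(-39) = 4 + 39 = 43)
W(M, A) = -3 + (-36 + A)/(6 + M) (W(M, A) = -3 + (A - 36)/(M + 6) = -3 + (-36 + A)/(6 + M))
(c(-36, H) + W(-38, -10))*519 = (43 + (-54 - 10 - 3*(-38))/(6 - 38))*519 = (43 + (-54 - 10 + 114)/(-32))*519 = (43 - 1/32*50)*519 = (43 - 25/16)*519 = (663/16)*519 = 344097/16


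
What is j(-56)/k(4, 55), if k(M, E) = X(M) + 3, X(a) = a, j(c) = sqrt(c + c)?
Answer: 4*I*sqrt(7)/7 ≈ 1.5119*I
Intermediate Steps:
j(c) = sqrt(2)*sqrt(c) (j(c) = sqrt(2*c) = sqrt(2)*sqrt(c))
k(M, E) = 3 + M (k(M, E) = M + 3 = 3 + M)
j(-56)/k(4, 55) = (sqrt(2)*sqrt(-56))/(3 + 4) = (sqrt(2)*(2*I*sqrt(14)))/7 = (4*I*sqrt(7))*(1/7) = 4*I*sqrt(7)/7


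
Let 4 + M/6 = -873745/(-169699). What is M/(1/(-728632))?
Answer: -852276478608/169699 ≈ -5.0223e+6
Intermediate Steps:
M = 1169694/169699 (M = -24 + 6*(-873745/(-169699)) = -24 + 6*(-873745*(-1/169699)) = -24 + 6*(873745/169699) = -24 + 5242470/169699 = 1169694/169699 ≈ 6.8928)
M/(1/(-728632)) = 1169694/(169699*(1/(-728632))) = 1169694/(169699*(-1/728632)) = (1169694/169699)*(-728632) = -852276478608/169699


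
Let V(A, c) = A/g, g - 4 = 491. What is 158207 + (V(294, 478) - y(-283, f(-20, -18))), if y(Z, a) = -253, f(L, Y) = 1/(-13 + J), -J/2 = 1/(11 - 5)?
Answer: 26145998/165 ≈ 1.5846e+5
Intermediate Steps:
g = 495 (g = 4 + 491 = 495)
J = -⅓ (J = -2/(11 - 5) = -2/6 = -2*⅙ = -⅓ ≈ -0.33333)
f(L, Y) = -3/40 (f(L, Y) = 1/(-13 - ⅓) = 1/(-40/3) = -3/40)
V(A, c) = A/495
158207 + (V(294, 478) - y(-283, f(-20, -18))) = 158207 + ((1/495)*294 - 1*(-253)) = 158207 + (98/165 + 253) = 158207 + 41843/165 = 26145998/165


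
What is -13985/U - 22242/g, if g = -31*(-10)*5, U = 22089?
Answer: -256490144/17118975 ≈ -14.983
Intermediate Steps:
g = 1550 (g = 310*5 = 1550)
-13985/U - 22242/g = -13985/22089 - 22242/1550 = -13985*1/22089 - 22242*1/1550 = -13985/22089 - 11121/775 = -256490144/17118975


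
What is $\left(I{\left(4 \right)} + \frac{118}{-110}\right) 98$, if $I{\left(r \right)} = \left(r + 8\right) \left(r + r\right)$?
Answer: $\frac{511658}{55} \approx 9302.9$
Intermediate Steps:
$I{\left(r \right)} = 2 r \left(8 + r\right)$ ($I{\left(r \right)} = \left(8 + r\right) 2 r = 2 r \left(8 + r\right)$)
$\left(I{\left(4 \right)} + \frac{118}{-110}\right) 98 = \left(2 \cdot 4 \left(8 + 4\right) + \frac{118}{-110}\right) 98 = \left(2 \cdot 4 \cdot 12 + 118 \left(- \frac{1}{110}\right)\right) 98 = \left(96 - \frac{59}{55}\right) 98 = \frac{5221}{55} \cdot 98 = \frac{511658}{55}$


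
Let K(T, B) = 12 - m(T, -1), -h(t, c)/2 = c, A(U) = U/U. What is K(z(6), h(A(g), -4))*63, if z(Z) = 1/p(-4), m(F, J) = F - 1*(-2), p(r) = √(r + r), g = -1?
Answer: 630 + 63*I*√2/4 ≈ 630.0 + 22.274*I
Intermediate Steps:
A(U) = 1
p(r) = √2*√r (p(r) = √(2*r) = √2*√r)
h(t, c) = -2*c
m(F, J) = 2 + F (m(F, J) = F + 2 = 2 + F)
z(Z) = -I*√2/4 (z(Z) = 1/(√2*√(-4)) = 1/(√2*(2*I)) = 1/(2*I*√2) = -I*√2/4)
K(T, B) = 10 - T (K(T, B) = 12 - (2 + T) = 12 + (-2 - T) = 10 - T)
K(z(6), h(A(g), -4))*63 = (10 - (-1)*I*√2/4)*63 = (10 + I*√2/4)*63 = 630 + 63*I*√2/4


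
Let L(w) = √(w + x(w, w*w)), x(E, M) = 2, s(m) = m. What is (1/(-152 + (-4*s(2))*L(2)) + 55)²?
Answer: 85359121/28224 ≈ 3024.3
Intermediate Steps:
L(w) = √(2 + w) (L(w) = √(w + 2) = √(2 + w))
(1/(-152 + (-4*s(2))*L(2)) + 55)² = (1/(-152 + (-4*2)*√(2 + 2)) + 55)² = (1/(-152 - 8*√4) + 55)² = (1/(-152 - 8*2) + 55)² = (1/(-152 - 16) + 55)² = (1/(-168) + 55)² = (-1/168 + 55)² = (9239/168)² = 85359121/28224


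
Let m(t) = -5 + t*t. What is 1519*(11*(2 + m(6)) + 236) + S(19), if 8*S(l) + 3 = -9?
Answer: 1819759/2 ≈ 9.0988e+5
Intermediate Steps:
S(l) = -3/2 (S(l) = -3/8 + (1/8)*(-9) = -3/8 - 9/8 = -3/2)
m(t) = -5 + t**2
1519*(11*(2 + m(6)) + 236) + S(19) = 1519*(11*(2 + (-5 + 6**2)) + 236) - 3/2 = 1519*(11*(2 + (-5 + 36)) + 236) - 3/2 = 1519*(11*(2 + 31) + 236) - 3/2 = 1519*(11*33 + 236) - 3/2 = 1519*(363 + 236) - 3/2 = 1519*599 - 3/2 = 909881 - 3/2 = 1819759/2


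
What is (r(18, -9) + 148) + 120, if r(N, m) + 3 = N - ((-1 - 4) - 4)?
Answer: 292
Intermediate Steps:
r(N, m) = 6 + N (r(N, m) = -3 + (N - ((-1 - 4) - 4)) = -3 + (N - (-5 - 4)) = -3 + (N - 1*(-9)) = -3 + (N + 9) = -3 + (9 + N) = 6 + N)
(r(18, -9) + 148) + 120 = ((6 + 18) + 148) + 120 = (24 + 148) + 120 = 172 + 120 = 292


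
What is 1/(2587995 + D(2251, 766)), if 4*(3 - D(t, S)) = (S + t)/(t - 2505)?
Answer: 1016/2629408985 ≈ 3.8640e-7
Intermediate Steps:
D(t, S) = 3 - (S + t)/(4*(-2505 + t)) (D(t, S) = 3 - (S + t)/(4*(t - 2505)) = 3 - (S + t)/(4*(-2505 + t)))
1/(2587995 + D(2251, 766)) = 1/(2587995 + (-30060 - 1*766 + 11*2251)/(4*(-2505 + 2251))) = 1/(2587995 + (¼)*(-30060 - 766 + 24761)/(-254)) = 1/(2587995 + (¼)*(-1/254)*(-6065)) = 1/(2587995 + 6065/1016) = 1/(2629408985/1016) = 1016/2629408985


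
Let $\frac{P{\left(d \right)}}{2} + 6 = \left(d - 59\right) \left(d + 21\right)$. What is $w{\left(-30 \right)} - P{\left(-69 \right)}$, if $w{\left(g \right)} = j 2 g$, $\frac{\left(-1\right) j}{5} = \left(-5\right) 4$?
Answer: $-18276$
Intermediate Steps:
$j = 100$ ($j = - 5 \left(\left(-5\right) 4\right) = \left(-5\right) \left(-20\right) = 100$)
$w{\left(g \right)} = 200 g$ ($w{\left(g \right)} = 100 \cdot 2 g = 200 g$)
$P{\left(d \right)} = -12 + 2 \left(-59 + d\right) \left(21 + d\right)$ ($P{\left(d \right)} = -12 + 2 \left(d - 59\right) \left(d + 21\right) = -12 + 2 \left(-59 + d\right) \left(21 + d\right)$)
$w{\left(-30 \right)} - P{\left(-69 \right)} = 200 \left(-30\right) - \left(-2490 - -5244 + 2 \left(-69\right)^{2}\right) = -6000 - \left(-2490 + 5244 + 2 \cdot 4761\right) = -6000 - \left(-2490 + 5244 + 9522\right) = -6000 - 12276 = -18276$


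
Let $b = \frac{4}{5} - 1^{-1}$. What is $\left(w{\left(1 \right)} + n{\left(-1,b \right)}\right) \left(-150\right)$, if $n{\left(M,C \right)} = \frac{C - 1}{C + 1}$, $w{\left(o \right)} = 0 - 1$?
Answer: $375$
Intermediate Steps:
$w{\left(o \right)} = -1$
$b = - \frac{1}{5}$ ($b = 4 \cdot \frac{1}{5} - 1 = \frac{4}{5} - 1 = - \frac{1}{5} \approx -0.2$)
$n{\left(M,C \right)} = \frac{-1 + C}{1 + C}$
$\left(w{\left(1 \right)} + n{\left(-1,b \right)}\right) \left(-150\right) = \left(-1 + \frac{-1 - \frac{1}{5}}{1 - \frac{1}{5}}\right) \left(-150\right) = \left(-1 + \frac{1}{\frac{4}{5}} \left(- \frac{6}{5}\right)\right) \left(-150\right) = \left(-1 + \frac{5}{4} \left(- \frac{6}{5}\right)\right) \left(-150\right) = \left(-1 - \frac{3}{2}\right) \left(-150\right) = \left(- \frac{5}{2}\right) \left(-150\right) = 375$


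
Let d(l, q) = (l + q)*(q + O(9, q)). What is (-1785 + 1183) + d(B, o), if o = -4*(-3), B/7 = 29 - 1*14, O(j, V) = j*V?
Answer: 13438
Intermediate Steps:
O(j, V) = V*j
B = 105 (B = 7*(29 - 1*14) = 7*(29 - 14) = 7*15 = 105)
o = 12
d(l, q) = 10*q*(l + q) (d(l, q) = (l + q)*(q + q*9) = (l + q)*(q + 9*q) = (l + q)*(10*q) = 10*q*(l + q))
(-1785 + 1183) + d(B, o) = (-1785 + 1183) + 10*12*(105 + 12) = -602 + 10*12*117 = -602 + 14040 = 13438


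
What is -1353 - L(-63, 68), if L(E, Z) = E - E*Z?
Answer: -5574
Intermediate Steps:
L(E, Z) = E - E*Z
-1353 - L(-63, 68) = -1353 - (-63)*(1 - 1*68) = -1353 - (-63)*(1 - 68) = -1353 - (-63)*(-67) = -1353 - 1*4221 = -1353 - 4221 = -5574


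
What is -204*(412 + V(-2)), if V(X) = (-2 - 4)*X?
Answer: -86496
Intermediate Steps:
V(X) = -6*X
-204*(412 + V(-2)) = -204*(412 - 6*(-2)) = -204*(412 + 12) = -204*424 = -86496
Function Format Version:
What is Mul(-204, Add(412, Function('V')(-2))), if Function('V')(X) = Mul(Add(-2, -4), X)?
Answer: -86496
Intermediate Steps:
Function('V')(X) = Mul(-6, X)
Mul(-204, Add(412, Function('V')(-2))) = Mul(-204, Add(412, Mul(-6, -2))) = Mul(-204, Add(412, 12)) = Mul(-204, 424) = -86496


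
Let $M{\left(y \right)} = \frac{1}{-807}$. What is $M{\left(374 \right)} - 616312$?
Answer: $- \frac{497363785}{807} \approx -6.1631 \cdot 10^{5}$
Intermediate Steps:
$M{\left(y \right)} = - \frac{1}{807}$
$M{\left(374 \right)} - 616312 = - \frac{1}{807} - 616312 = - \frac{497363785}{807}$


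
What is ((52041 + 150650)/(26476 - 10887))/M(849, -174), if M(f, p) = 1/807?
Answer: 9621861/917 ≈ 10493.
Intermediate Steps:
M(f, p) = 1/807
((52041 + 150650)/(26476 - 10887))/M(849, -174) = ((52041 + 150650)/(26476 - 10887))/(1/807) = (202691/15589)*807 = (202691*(1/15589))*807 = (11923/917)*807 = 9621861/917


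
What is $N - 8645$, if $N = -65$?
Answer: $-8710$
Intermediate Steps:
$N - 8645 = -65 - 8645 = -8710$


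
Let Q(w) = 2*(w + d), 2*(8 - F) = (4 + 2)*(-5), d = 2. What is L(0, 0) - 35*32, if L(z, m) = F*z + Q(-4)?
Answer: -1124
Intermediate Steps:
F = 23 (F = 8 - (4 + 2)*(-5)/2 = 8 - 3*(-5) = 8 - 1/2*(-30) = 8 + 15 = 23)
Q(w) = 4 + 2*w (Q(w) = 2*(w + 2) = 2*(2 + w) = 4 + 2*w)
L(z, m) = -4 + 23*z (L(z, m) = 23*z + (4 + 2*(-4)) = 23*z + (4 - 8) = 23*z - 4 = -4 + 23*z)
L(0, 0) - 35*32 = (-4 + 23*0) - 35*32 = (-4 + 0) - 1120 = -4 - 1120 = -1124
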